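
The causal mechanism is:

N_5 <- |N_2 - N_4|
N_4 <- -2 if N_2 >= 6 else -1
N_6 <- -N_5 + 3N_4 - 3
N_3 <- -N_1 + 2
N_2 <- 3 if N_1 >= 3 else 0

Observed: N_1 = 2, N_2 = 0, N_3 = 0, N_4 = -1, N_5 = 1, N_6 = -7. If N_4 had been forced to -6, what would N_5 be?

6

Intervening sets N_4 = -6 and removes its equation (N_4 <- -2 if N_2 >= 6 else -1).
N_2 = 3 if N_1 >= 3 else 0  [with N_1=2]  = 0
N_5 = |N_2 - N_4|  [with N_2=0, N_4=-6]  = 6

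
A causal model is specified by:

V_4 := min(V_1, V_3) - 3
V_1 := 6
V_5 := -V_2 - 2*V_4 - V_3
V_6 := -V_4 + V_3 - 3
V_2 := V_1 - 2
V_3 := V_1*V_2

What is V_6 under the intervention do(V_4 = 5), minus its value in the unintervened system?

Under do(V_4=5), the mechanism V_4 := min(V_1, V_3) - 3 is discarded; V_4 is fixed at 5.
V_2 = V_1 - 2  [with V_1=6]  = 4
V_3 = V_1*V_2  [with V_1=6, V_2=4]  = 24
V_6 = -V_4 + V_3 - 3  [with V_4=5, V_3=24]  = 16
Without intervention: V_2 = V_1 - 2  [with V_1=6]  = 4; V_3 = V_1*V_2  [with V_1=6, V_2=4]  = 24; V_4 = min(V_1, V_3) - 3  [with V_1=6, V_3=24]  = 3; V_6 = -V_4 + V_3 - 3  [with V_4=3, V_3=24]  = 18.
Change = 16 − 18 = -2.

-2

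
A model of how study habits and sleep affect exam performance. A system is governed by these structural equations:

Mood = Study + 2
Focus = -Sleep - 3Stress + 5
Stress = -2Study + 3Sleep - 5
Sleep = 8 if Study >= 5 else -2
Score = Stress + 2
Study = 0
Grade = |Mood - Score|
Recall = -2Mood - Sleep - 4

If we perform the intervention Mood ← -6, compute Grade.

Intervening sets Mood = -6 and removes its equation (Mood = Study + 2).
Sleep = 8 if Study >= 5 else -2  [with Study=0]  = -2
Stress = -2Study + 3Sleep - 5  [with Study=0, Sleep=-2]  = -11
Score = Stress + 2  [with Stress=-11]  = -9
Grade = |Mood - Score|  [with Mood=-6, Score=-9]  = 3

3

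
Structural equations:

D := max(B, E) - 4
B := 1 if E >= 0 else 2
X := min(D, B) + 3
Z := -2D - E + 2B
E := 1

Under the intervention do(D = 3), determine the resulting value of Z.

-5

The intervention breaks the incoming arrows to D: D := max(B, E) - 4 no longer applies, and D = 3.
B = 1 if E >= 0 else 2  [with E=1]  = 1
Z = -2D - E + 2B  [with D=3, E=1, B=1]  = -5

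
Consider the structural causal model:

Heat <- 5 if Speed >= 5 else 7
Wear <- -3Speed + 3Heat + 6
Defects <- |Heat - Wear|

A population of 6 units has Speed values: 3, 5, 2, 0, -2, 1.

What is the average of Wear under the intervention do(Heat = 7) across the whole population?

Every unit gets Heat=7 under the intervention. Wear values become 18, 12, 21, 27, 33, 24; E[Wear|do(Heat=7)] = 22.5.

22.5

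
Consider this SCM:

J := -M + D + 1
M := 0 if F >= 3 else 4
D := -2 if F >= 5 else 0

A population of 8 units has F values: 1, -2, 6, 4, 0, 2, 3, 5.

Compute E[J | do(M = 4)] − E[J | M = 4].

Every unit gets M=4 under the intervention. J values become -3, -3, -5, -3, -3, -3, -3, -5; E[J|do(M=4)] = -3.5.
E[J|M=4] averages over only the 4 units with M=4 (F = 1, -2, 0, 2): J = -3, -3, -3, -3, mean -3.
Difference = -3.5 − (-3) = -0.5.

-0.5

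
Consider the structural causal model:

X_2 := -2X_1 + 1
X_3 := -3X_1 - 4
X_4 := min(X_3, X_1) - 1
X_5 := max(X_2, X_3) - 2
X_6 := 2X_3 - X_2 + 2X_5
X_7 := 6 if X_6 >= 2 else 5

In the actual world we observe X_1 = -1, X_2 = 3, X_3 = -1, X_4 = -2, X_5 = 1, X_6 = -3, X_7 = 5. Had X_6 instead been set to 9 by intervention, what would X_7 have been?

6

Intervening sets X_6 = 9 and removes its equation (X_6 := 2X_3 - X_2 + 2X_5).
X_7 = 6 if X_6 >= 2 else 5  [with X_6=9]  = 6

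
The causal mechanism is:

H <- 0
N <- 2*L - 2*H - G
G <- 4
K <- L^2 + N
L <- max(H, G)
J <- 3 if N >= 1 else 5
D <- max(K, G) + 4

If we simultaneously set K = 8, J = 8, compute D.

Under do(K = 8, J = 8), each intervened variable's structural equation is replaced by its fixed value.
D = max(K, G) + 4  [with K=8, G=4]  = 12

12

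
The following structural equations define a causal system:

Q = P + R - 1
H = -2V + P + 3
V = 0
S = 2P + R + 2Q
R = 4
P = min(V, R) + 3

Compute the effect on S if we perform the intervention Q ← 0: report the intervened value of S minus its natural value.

Under do(Q=0), the mechanism Q = P + R - 1 is discarded; Q is fixed at 0.
P = min(V, R) + 3  [with V=0, R=4]  = 3
S = 2P + R + 2Q  [with P=3, R=4, Q=0]  = 10
Without intervention: P = min(V, R) + 3  [with V=0, R=4]  = 3; Q = P + R - 1  [with P=3, R=4]  = 6; S = 2P + R + 2Q  [with P=3, R=4, Q=6]  = 22.
Change = 10 − 22 = -12.

-12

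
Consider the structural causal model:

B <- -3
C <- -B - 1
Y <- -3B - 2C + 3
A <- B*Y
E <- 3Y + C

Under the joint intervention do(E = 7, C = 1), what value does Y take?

10

Setting E = 7, C = 1 by intervention discards those variables' equations.
Y = -3B - 2C + 3  [with B=-3, C=1]  = 10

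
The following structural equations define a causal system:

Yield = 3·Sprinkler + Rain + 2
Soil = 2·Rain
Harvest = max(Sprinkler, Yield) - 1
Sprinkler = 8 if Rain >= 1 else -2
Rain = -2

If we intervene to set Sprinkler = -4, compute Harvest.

-5

do(Sprinkler=-4) replaces the equation Sprinkler = 8 if Rain >= 1 else -2 with the constant Sprinkler = -4.
Yield = 3·Sprinkler + Rain + 2  [with Sprinkler=-4, Rain=-2]  = -12
Harvest = max(Sprinkler, Yield) - 1  [with Sprinkler=-4, Yield=-12]  = -5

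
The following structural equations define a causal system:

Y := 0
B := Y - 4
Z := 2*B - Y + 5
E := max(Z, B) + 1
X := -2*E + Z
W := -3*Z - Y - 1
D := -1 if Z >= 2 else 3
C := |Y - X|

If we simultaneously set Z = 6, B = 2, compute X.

-8

Setting Z = 6, B = 2 by intervention discards those variables' equations.
E = max(Z, B) + 1  [with Z=6, B=2]  = 7
X = -2*E + Z  [with E=7, Z=6]  = -8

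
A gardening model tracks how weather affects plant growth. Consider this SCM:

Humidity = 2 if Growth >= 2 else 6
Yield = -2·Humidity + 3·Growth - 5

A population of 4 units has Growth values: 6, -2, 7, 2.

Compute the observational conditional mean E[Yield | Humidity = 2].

6

Conditioning on Humidity=2 selects the 3 unit(s) with Growth ∈ {6, 7, 2}. Their Yield values: 9, 12, -3. Mean = 6.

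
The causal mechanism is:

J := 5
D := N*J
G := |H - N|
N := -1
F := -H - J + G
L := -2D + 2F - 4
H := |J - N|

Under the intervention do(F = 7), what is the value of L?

Under do(F=7), the mechanism F := -H - J + G is discarded; F is fixed at 7.
D = N*J  [with N=-1, J=5]  = -5
L = -2D + 2F - 4  [with D=-5, F=7]  = 20

20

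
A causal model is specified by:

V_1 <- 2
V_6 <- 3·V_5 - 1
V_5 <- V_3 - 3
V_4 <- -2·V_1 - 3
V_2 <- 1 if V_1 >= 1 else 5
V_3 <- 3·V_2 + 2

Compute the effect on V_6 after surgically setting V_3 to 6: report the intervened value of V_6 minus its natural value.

3

The intervention breaks the incoming arrows to V_3: V_3 <- 3·V_2 + 2 no longer applies, and V_3 = 6.
V_5 = V_3 - 3  [with V_3=6]  = 3
V_6 = 3·V_5 - 1  [with V_5=3]  = 8
Without intervention: V_2 = 1 if V_1 >= 1 else 5  [with V_1=2]  = 1; V_3 = 3·V_2 + 2  [with V_2=1]  = 5; V_5 = V_3 - 3  [with V_3=5]  = 2; V_6 = 3·V_5 - 1  [with V_5=2]  = 5.
Change = 8 − 5 = 3.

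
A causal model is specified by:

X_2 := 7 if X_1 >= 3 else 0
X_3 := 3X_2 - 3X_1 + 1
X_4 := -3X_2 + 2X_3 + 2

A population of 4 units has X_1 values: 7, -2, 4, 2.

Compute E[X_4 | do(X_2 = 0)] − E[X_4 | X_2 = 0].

The intervention sets X_2=0 in all 4 units regardless of X_1. Recomputing X_4 per unit gives -38, 16, -20, -8; average -12.5.
Conditioning on X_2=0 selects the 2 unit(s) with X_1 ∈ {-2, 2}. Their X_4 values: 16, -8. Mean = 4.
Difference = -12.5 − 4 = -16.5.

-16.5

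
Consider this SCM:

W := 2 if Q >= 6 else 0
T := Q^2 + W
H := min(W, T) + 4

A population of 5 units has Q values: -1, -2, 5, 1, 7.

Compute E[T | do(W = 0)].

do(W=0) breaks W's dependence on Q. With W=0 fixed, T across the units is 1, 4, 25, 1, 49, mean 16.

16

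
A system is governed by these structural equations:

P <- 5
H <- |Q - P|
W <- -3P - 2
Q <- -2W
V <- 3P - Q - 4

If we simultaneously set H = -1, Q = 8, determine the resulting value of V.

3

The joint intervention fixes H = -1, Q = 8, removing each variable's own equation.
V = 3P - Q - 4  [with P=5, Q=8]  = 3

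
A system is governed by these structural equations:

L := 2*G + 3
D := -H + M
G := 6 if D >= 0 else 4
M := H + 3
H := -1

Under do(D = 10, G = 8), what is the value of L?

Setting D = 10, G = 8 by intervention discards those variables' equations.
L = 2*G + 3  [with G=8]  = 19

19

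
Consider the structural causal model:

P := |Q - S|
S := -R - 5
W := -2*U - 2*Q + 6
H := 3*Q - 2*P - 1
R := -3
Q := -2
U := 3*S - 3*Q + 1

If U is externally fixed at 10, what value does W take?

The intervention breaks the incoming arrows to U: U := 3*S - 3*Q + 1 no longer applies, and U = 10.
W = -2*U - 2*Q + 6  [with U=10, Q=-2]  = -10

-10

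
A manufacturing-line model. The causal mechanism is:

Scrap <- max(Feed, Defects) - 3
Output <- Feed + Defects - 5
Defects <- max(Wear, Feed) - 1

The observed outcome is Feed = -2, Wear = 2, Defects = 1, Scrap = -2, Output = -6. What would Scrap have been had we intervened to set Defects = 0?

The intervention breaks the incoming arrows to Defects: Defects <- max(Wear, Feed) - 1 no longer applies, and Defects = 0.
Scrap = max(Feed, Defects) - 3  [with Feed=-2, Defects=0]  = -3

-3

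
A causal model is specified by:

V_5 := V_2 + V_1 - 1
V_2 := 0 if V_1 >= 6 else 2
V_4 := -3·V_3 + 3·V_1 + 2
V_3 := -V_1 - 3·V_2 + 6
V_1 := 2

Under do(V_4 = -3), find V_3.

Under do(V_4=-3), the mechanism V_4 := -3·V_3 + 3·V_1 + 2 is discarded; V_4 is fixed at -3.
Since V_3 is not a descendant of the intervened variable, it is unaffected.
V_2 = 0 if V_1 >= 6 else 2  [with V_1=2]  = 2
V_3 = -V_1 - 3·V_2 + 6  [with V_1=2, V_2=2]  = -2

-2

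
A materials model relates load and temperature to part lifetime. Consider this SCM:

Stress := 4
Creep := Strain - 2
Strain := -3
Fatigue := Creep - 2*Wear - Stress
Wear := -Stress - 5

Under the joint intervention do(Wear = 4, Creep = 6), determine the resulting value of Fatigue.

-6

The joint intervention fixes Wear = 4, Creep = 6, removing each variable's own equation.
Fatigue = Creep - 2*Wear - Stress  [with Creep=6, Wear=4, Stress=4]  = -6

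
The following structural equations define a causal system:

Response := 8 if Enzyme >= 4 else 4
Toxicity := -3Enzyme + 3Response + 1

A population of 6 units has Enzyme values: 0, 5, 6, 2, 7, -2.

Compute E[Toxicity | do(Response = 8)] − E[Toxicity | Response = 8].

9

Every unit gets Response=8 under the intervention. Toxicity values become 25, 10, 7, 19, 4, 31; E[Toxicity|do(Response=8)] = 16.
Observing Response=8 restricts to units where Response's equation naturally yields 8: Enzyme ∈ {5, 6, 7}. In that subpopulation Toxicity = 10, 7, 4, mean 7.
Difference = 16 − 7 = 9.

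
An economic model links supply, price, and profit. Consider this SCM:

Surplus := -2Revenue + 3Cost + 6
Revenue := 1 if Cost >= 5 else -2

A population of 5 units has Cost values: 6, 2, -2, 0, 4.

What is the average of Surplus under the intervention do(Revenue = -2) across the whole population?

Under do(Revenue=-2), Revenue's equation is replaced by Revenue=-2 for every unit. Per-unit Surplus: 28, 16, 4, 10, 22. Mean = 16.

16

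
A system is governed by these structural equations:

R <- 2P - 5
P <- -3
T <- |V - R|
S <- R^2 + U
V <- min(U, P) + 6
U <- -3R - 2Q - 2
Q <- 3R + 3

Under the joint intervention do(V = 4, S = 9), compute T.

15

Under do(V = 4, S = 9), each intervened variable's structural equation is replaced by its fixed value.
R = 2P - 5  [with P=-3]  = -11
T = |V - R|  [with V=4, R=-11]  = 15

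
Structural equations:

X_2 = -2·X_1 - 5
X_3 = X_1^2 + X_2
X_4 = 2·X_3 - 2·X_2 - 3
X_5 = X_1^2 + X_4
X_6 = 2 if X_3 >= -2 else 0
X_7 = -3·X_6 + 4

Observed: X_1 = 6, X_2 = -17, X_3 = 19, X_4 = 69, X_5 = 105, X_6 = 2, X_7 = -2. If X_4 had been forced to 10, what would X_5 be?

Intervening sets X_4 = 10 and removes its equation (X_4 = 2·X_3 - 2·X_2 - 3).
X_5 = X_1^2 + X_4  [with X_1=6, X_4=10]  = 46

46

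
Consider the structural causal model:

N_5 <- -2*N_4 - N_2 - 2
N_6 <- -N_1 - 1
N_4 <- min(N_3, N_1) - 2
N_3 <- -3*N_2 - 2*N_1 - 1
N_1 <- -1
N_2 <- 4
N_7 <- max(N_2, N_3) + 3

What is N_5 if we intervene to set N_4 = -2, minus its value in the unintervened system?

Intervening sets N_4 = -2 and removes its equation (N_4 <- min(N_3, N_1) - 2).
N_5 = -2*N_4 - N_2 - 2  [with N_4=-2, N_2=4]  = -2
Without intervention: N_3 = -3*N_2 - 2*N_1 - 1  [with N_2=4, N_1=-1]  = -11; N_4 = min(N_3, N_1) - 2  [with N_3=-11, N_1=-1]  = -13; N_5 = -2*N_4 - N_2 - 2  [with N_4=-13, N_2=4]  = 20.
Change = -2 − 20 = -22.

-22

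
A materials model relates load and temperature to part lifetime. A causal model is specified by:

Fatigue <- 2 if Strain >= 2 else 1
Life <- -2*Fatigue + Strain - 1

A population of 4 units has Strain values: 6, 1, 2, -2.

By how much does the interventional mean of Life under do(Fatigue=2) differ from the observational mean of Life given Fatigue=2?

-2.25

The intervention sets Fatigue=2 in all 4 units regardless of Strain. Recomputing Life per unit gives 1, -4, -3, -7; average -3.25.
Conditioning on Fatigue=2 selects the 2 unit(s) with Strain ∈ {6, 2}. Their Life values: 1, -3. Mean = -1.
Difference = -3.25 − (-1) = -2.25.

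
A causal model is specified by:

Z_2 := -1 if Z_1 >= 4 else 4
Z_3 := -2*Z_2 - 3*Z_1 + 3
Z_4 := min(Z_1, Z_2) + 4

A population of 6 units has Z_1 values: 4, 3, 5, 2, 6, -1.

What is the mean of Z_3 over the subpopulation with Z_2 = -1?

Conditioning on Z_2=-1 selects the 3 unit(s) with Z_1 ∈ {4, 5, 6}. Their Z_3 values: -7, -10, -13. Mean = -10.

-10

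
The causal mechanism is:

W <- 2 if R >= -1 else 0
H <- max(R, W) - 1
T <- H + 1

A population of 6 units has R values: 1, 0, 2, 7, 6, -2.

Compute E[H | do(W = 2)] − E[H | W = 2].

Under do(W=2), W's equation is replaced by W=2 for every unit. Per-unit H: 1, 1, 1, 6, 5, 1. Mean = 2.5.
Observing W=2 restricts to units where W's equation naturally yields 2: R ∈ {1, 0, 2, 7, 6}. In that subpopulation H = 1, 1, 1, 6, 5, mean 2.8.
Difference = 2.5 − 2.8 = -0.3.

-0.3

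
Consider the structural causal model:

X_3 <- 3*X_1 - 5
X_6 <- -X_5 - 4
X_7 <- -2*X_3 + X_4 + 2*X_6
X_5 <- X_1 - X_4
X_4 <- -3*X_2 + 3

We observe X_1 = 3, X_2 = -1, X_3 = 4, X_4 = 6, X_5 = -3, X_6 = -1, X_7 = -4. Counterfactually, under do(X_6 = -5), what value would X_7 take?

Intervening sets X_6 = -5 and removes its equation (X_6 <- -X_5 - 4).
X_3 = 3*X_1 - 5  [with X_1=3]  = 4
X_4 = -3*X_2 + 3  [with X_2=-1]  = 6
X_7 = -2*X_3 + X_4 + 2*X_6  [with X_3=4, X_4=6, X_6=-5]  = -12

-12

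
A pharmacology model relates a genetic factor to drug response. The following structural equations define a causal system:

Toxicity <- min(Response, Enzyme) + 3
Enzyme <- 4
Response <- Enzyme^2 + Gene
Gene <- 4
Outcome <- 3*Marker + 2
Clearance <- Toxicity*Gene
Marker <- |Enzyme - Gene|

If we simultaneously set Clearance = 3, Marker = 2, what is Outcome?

8

Under do(Clearance = 3, Marker = 2), each intervened variable's structural equation is replaced by its fixed value.
Outcome = 3*Marker + 2  [with Marker=2]  = 8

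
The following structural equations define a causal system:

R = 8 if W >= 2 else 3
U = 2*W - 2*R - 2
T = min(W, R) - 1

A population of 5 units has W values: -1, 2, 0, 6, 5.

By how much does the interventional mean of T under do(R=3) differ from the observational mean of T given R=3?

Every unit gets R=3 under the intervention. T values become -2, 1, -1, 2, 2; E[T|do(R=3)] = 0.4.
Observing R=3 restricts to units where R's equation naturally yields 3: W ∈ {-1, 0}. In that subpopulation T = -2, -1, mean -1.5.
Difference = 0.4 − (-1.5) = 1.9.

1.9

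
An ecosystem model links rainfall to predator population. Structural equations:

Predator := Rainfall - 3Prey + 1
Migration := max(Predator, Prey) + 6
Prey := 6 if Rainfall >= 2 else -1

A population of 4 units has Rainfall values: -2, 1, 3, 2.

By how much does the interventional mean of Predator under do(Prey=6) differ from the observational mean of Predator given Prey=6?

-1.5

Every unit gets Prey=6 under the intervention. Predator values become -19, -16, -14, -15; E[Predator|do(Prey=6)] = -16.
E[Predator|Prey=6] averages over only the 2 units with Prey=6 (Rainfall = 3, 2): Predator = -14, -15, mean -14.5.
Difference = -16 − (-14.5) = -1.5.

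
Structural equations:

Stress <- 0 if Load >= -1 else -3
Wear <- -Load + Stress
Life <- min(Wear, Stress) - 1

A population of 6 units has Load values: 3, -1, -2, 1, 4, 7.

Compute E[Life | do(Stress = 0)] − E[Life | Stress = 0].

The intervention sets Stress=0 in all 6 units regardless of Load. Recomputing Life per unit gives -4, -1, -1, -2, -5, -8; average -3.5.
E[Life|Stress=0] averages over only the 5 units with Stress=0 (Load = 3, -1, 1, 4, 7): Life = -4, -1, -2, -5, -8, mean -4.
Difference = -3.5 − (-4) = 0.5.

0.5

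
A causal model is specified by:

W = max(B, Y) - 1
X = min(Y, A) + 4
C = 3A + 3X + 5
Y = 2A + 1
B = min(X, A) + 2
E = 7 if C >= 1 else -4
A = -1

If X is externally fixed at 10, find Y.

Under do(X=10), the mechanism X = min(Y, A) + 4 is discarded; X is fixed at 10.
Since Y is not a descendant of the intervened variable, it is unaffected.
Y = 2A + 1  [with A=-1]  = -1

-1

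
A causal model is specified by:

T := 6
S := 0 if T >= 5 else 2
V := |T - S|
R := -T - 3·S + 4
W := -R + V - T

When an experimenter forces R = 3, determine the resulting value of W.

Intervening sets R = 3 and removes its equation (R := -T - 3·S + 4).
S = 0 if T >= 5 else 2  [with T=6]  = 0
V = |T - S|  [with T=6, S=0]  = 6
W = -R + V - T  [with R=3, V=6, T=6]  = -3

-3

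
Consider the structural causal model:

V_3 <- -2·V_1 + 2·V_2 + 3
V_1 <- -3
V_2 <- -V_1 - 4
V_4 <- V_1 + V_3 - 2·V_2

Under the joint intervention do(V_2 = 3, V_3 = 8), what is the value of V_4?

-1

Setting V_2 = 3, V_3 = 8 by intervention discards those variables' equations.
V_4 = V_1 + V_3 - 2·V_2  [with V_1=-3, V_3=8, V_2=3]  = -1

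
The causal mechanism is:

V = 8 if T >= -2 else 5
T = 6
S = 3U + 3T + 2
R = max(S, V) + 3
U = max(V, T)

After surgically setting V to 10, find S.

Under do(V=10), the mechanism V = 8 if T >= -2 else 5 is discarded; V is fixed at 10.
U = max(V, T)  [with V=10, T=6]  = 10
S = 3U + 3T + 2  [with U=10, T=6]  = 50

50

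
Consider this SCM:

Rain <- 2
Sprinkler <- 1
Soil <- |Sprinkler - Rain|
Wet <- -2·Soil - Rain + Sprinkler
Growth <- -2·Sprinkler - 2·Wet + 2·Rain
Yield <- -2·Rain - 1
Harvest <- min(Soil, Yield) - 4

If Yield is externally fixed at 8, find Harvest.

Intervening sets Yield = 8 and removes its equation (Yield <- -2·Rain - 1).
Soil = |Sprinkler - Rain|  [with Sprinkler=1, Rain=2]  = 1
Harvest = min(Soil, Yield) - 4  [with Soil=1, Yield=8]  = -3

-3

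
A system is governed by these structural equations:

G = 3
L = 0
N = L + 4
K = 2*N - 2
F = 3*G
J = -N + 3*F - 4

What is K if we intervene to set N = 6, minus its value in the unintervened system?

The intervention breaks the incoming arrows to N: N = L + 4 no longer applies, and N = 6.
K = 2*N - 2  [with N=6]  = 10
Without intervention: N = L + 4  [with L=0]  = 4; K = 2*N - 2  [with N=4]  = 6.
Change = 10 − 6 = 4.

4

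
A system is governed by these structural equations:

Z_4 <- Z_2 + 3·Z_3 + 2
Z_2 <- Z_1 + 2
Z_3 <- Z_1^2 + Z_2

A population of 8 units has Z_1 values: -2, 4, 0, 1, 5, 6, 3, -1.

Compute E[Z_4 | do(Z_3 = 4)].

18

Every unit gets Z_3=4 under the intervention. Z_4 values become 14, 20, 16, 17, 21, 22, 19, 15; E[Z_4|do(Z_3=4)] = 18.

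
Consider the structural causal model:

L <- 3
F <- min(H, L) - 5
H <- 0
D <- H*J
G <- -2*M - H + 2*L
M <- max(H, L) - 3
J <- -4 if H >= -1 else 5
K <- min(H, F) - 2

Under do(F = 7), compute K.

Intervening sets F = 7 and removes its equation (F <- min(H, L) - 5).
K = min(H, F) - 2  [with H=0, F=7]  = -2

-2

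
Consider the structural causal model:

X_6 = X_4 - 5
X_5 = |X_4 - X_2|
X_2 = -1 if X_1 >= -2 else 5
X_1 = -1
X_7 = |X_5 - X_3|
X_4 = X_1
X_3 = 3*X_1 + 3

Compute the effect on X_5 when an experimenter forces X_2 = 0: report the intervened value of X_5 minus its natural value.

do(X_2=0) replaces the equation X_2 = -1 if X_1 >= -2 else 5 with the constant X_2 = 0.
X_4 = X_1  [with X_1=-1]  = -1
X_5 = |X_4 - X_2|  [with X_4=-1, X_2=0]  = 1
Without intervention: X_2 = -1 if X_1 >= -2 else 5  [with X_1=-1]  = -1; X_4 = X_1  [with X_1=-1]  = -1; X_5 = |X_4 - X_2|  [with X_4=-1, X_2=-1]  = 0.
Change = 1 − 0 = 1.

1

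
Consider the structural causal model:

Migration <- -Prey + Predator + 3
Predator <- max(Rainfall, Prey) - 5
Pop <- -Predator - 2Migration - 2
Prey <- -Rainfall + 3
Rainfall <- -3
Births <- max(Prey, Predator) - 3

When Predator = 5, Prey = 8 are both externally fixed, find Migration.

0

Setting Predator = 5, Prey = 8 by intervention discards those variables' equations.
Migration = -Prey + Predator + 3  [with Prey=8, Predator=5]  = 0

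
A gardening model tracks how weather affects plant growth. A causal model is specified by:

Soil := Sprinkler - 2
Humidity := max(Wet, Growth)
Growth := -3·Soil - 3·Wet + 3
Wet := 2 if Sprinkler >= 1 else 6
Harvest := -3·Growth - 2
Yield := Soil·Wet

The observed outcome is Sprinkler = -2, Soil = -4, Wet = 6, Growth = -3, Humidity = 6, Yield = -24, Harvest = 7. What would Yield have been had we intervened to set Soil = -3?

Under do(Soil=-3), the mechanism Soil := Sprinkler - 2 is discarded; Soil is fixed at -3.
Wet = 2 if Sprinkler >= 1 else 6  [with Sprinkler=-2]  = 6
Yield = Soil·Wet  [with Soil=-3, Wet=6]  = -18

-18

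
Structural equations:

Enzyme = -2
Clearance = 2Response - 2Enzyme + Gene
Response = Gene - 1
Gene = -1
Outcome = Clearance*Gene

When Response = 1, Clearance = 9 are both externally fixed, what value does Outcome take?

Setting Response = 1, Clearance = 9 by intervention discards those variables' equations.
Outcome = Clearance*Gene  [with Clearance=9, Gene=-1]  = -9

-9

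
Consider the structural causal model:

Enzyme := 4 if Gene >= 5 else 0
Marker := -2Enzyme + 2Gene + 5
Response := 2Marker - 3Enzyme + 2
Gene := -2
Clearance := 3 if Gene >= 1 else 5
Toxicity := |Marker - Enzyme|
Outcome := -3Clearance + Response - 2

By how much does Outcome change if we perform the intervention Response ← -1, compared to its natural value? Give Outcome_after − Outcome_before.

-5

The intervention breaks the incoming arrows to Response: Response := 2Marker - 3Enzyme + 2 no longer applies, and Response = -1.
Clearance = 3 if Gene >= 1 else 5  [with Gene=-2]  = 5
Outcome = -3Clearance + Response - 2  [with Clearance=5, Response=-1]  = -18
Without intervention: Enzyme = 4 if Gene >= 5 else 0  [with Gene=-2]  = 0; Marker = -2Enzyme + 2Gene + 5  [with Enzyme=0, Gene=-2]  = 1; Response = 2Marker - 3Enzyme + 2  [with Marker=1, Enzyme=0]  = 4; Clearance = 3 if Gene >= 1 else 5  [with Gene=-2]  = 5; Outcome = -3Clearance + Response - 2  [with Clearance=5, Response=4]  = -13.
Change = -18 − (-13) = -5.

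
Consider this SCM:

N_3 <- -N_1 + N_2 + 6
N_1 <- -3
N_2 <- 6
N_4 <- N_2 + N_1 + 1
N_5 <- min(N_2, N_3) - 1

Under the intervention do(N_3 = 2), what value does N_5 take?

do(N_3=2) replaces the equation N_3 <- -N_1 + N_2 + 6 with the constant N_3 = 2.
N_5 = min(N_2, N_3) - 1  [with N_2=6, N_3=2]  = 1

1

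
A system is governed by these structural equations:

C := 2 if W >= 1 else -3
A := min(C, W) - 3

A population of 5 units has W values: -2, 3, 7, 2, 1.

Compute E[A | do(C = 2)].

The intervention sets C=2 in all 5 units regardless of W. Recomputing A per unit gives -5, -1, -1, -1, -2; average -2.

-2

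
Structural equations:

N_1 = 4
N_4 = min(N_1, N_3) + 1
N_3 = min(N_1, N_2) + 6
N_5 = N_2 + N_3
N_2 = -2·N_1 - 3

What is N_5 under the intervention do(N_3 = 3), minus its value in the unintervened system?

8

do(N_3=3) replaces the equation N_3 = min(N_1, N_2) + 6 with the constant N_3 = 3.
N_2 = -2·N_1 - 3  [with N_1=4]  = -11
N_5 = N_2 + N_3  [with N_2=-11, N_3=3]  = -8
Without intervention: N_2 = -2·N_1 - 3  [with N_1=4]  = -11; N_3 = min(N_1, N_2) + 6  [with N_1=4, N_2=-11]  = -5; N_5 = N_2 + N_3  [with N_2=-11, N_3=-5]  = -16.
Change = -8 − (-16) = 8.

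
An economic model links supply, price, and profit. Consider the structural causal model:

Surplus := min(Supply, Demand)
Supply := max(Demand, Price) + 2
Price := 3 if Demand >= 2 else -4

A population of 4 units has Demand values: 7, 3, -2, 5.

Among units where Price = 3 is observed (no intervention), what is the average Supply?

Conditioning on Price=3 selects the 3 unit(s) with Demand ∈ {7, 3, 5}. Their Supply values: 9, 5, 7. Mean = 7.

7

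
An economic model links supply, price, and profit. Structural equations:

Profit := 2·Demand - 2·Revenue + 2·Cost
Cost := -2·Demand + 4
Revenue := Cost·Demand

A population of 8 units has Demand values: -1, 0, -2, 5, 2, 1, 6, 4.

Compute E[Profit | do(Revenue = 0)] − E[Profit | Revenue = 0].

-1.75

Under do(Revenue=0), Revenue's equation is replaced by Revenue=0 for every unit. Per-unit Profit: 10, 8, 12, -2, 4, 6, -4, 0. Mean = 4.25.
E[Profit|Revenue=0] averages over only the 2 units with Revenue=0 (Demand = 0, 2): Profit = 8, 4, mean 6.
Difference = 4.25 − 6 = -1.75.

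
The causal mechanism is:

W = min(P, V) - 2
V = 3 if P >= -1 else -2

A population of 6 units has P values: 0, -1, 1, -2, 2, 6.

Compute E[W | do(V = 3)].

The intervention sets V=3 in all 6 units regardless of P. Recomputing W per unit gives -2, -3, -1, -4, 0, 1; average -1.5.

-1.5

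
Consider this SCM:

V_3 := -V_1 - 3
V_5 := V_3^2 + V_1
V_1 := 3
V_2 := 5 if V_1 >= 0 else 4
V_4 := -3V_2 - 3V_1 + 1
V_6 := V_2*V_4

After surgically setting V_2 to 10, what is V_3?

-6

The intervention breaks the incoming arrows to V_2: V_2 := 5 if V_1 >= 0 else 4 no longer applies, and V_2 = 10.
Since V_3 is not a descendant of the intervened variable, it is unaffected.
V_3 = -V_1 - 3  [with V_1=3]  = -6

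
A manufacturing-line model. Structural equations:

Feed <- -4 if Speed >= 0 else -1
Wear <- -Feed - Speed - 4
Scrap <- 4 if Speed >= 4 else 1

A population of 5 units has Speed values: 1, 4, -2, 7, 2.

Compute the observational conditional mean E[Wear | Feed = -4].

E[Wear|Feed=-4] averages over only the 4 units with Feed=-4 (Speed = 1, 4, 7, 2): Wear = -1, -4, -7, -2, mean -3.5.

-3.5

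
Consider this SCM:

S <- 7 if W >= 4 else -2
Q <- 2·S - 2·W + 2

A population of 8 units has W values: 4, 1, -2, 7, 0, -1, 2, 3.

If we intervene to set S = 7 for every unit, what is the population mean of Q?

12.5

Under do(S=7), S's equation is replaced by S=7 for every unit. Per-unit Q: 8, 14, 20, 2, 16, 18, 12, 10. Mean = 12.5.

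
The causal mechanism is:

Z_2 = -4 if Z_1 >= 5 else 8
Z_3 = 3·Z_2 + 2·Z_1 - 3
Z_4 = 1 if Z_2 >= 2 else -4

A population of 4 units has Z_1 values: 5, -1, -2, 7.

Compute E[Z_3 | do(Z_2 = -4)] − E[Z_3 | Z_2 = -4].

Every unit gets Z_2=-4 under the intervention. Z_3 values become -5, -17, -19, -1; E[Z_3|do(Z_2=-4)] = -10.5.
Observing Z_2=-4 restricts to units where Z_2's equation naturally yields -4: Z_1 ∈ {5, 7}. In that subpopulation Z_3 = -5, -1, mean -3.
Difference = -10.5 − (-3) = -7.5.

-7.5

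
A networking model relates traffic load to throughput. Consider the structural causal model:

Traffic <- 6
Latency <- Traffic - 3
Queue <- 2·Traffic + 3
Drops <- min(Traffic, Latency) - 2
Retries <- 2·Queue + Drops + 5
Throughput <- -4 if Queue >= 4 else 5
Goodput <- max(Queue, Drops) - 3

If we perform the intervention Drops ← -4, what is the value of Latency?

The intervention breaks the incoming arrows to Drops: Drops <- min(Traffic, Latency) - 2 no longer applies, and Drops = -4.
Since Latency is not a descendant of the intervened variable, it is unaffected.
Latency = Traffic - 3  [with Traffic=6]  = 3

3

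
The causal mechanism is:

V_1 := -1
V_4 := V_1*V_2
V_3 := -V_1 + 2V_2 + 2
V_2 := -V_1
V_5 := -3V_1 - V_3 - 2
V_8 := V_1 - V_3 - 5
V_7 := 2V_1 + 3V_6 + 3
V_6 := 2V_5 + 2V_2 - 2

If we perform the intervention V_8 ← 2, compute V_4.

-1

The intervention breaks the incoming arrows to V_8: V_8 := V_1 - V_3 - 5 no longer applies, and V_8 = 2.
Since V_4 is not a descendant of the intervened variable, it is unaffected.
V_2 = -V_1  [with V_1=-1]  = 1
V_4 = V_1*V_2  [with V_1=-1, V_2=1]  = -1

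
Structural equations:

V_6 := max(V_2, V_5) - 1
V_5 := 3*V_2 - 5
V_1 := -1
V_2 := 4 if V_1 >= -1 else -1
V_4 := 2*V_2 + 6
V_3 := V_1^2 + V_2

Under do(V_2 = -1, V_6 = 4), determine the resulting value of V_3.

0

The joint intervention fixes V_2 = -1, V_6 = 4, removing each variable's own equation.
V_3 = V_1^2 + V_2  [with V_1=-1, V_2=-1]  = 0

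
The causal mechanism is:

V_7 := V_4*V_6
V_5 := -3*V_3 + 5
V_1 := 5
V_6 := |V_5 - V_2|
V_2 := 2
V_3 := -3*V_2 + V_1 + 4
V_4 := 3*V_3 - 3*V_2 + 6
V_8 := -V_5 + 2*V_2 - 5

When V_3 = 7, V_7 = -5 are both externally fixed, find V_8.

15

Under do(V_3 = 7, V_7 = -5), each intervened variable's structural equation is replaced by its fixed value.
V_5 = -3*V_3 + 5  [with V_3=7]  = -16
V_8 = -V_5 + 2*V_2 - 5  [with V_5=-16, V_2=2]  = 15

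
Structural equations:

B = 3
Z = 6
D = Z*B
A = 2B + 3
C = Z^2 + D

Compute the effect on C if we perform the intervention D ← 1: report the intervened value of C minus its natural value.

-17

do(D=1) replaces the equation D = Z*B with the constant D = 1.
C = Z^2 + D  [with Z=6, D=1]  = 37
Without intervention: D = Z*B  [with Z=6, B=3]  = 18; C = Z^2 + D  [with Z=6, D=18]  = 54.
Change = 37 − 54 = -17.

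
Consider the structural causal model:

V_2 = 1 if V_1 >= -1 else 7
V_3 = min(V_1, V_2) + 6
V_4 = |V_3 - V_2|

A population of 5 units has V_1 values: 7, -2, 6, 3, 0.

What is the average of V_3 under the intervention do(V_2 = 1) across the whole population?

The intervention sets V_2=1 in all 5 units regardless of V_1. Recomputing V_3 per unit gives 7, 4, 7, 7, 6; average 6.2.

6.2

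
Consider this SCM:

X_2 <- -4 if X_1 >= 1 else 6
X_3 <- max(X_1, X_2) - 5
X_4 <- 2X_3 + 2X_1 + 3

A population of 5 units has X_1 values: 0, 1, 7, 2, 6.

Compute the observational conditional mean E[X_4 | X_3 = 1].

11

E[X_4|X_3=1] averages over only the 2 units with X_3=1 (X_1 = 0, 6): X_4 = 5, 17, mean 11.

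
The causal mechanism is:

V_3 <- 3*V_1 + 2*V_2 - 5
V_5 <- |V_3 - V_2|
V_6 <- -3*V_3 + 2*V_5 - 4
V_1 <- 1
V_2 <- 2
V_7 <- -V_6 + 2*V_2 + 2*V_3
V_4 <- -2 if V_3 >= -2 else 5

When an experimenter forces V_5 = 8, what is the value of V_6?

6

The intervention breaks the incoming arrows to V_5: V_5 <- |V_3 - V_2| no longer applies, and V_5 = 8.
V_3 = 3*V_1 + 2*V_2 - 5  [with V_1=1, V_2=2]  = 2
V_6 = -3*V_3 + 2*V_5 - 4  [with V_3=2, V_5=8]  = 6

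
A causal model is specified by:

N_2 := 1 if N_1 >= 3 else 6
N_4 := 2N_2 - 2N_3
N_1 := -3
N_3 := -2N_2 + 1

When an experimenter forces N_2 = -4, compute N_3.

9

The intervention breaks the incoming arrows to N_2: N_2 := 1 if N_1 >= 3 else 6 no longer applies, and N_2 = -4.
N_3 = -2N_2 + 1  [with N_2=-4]  = 9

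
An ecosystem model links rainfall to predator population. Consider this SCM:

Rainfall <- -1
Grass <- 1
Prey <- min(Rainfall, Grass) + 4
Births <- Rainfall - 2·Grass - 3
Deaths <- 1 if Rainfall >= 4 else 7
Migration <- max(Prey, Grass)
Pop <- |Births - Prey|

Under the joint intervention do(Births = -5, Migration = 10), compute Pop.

Setting Births = -5, Migration = 10 by intervention discards those variables' equations.
Prey = min(Rainfall, Grass) + 4  [with Rainfall=-1, Grass=1]  = 3
Pop = |Births - Prey|  [with Births=-5, Prey=3]  = 8

8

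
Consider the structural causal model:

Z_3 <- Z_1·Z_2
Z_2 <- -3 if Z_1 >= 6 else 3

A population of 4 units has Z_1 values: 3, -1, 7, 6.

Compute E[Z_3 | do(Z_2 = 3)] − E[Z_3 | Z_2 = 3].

8.25

Every unit gets Z_2=3 under the intervention. Z_3 values become 9, -3, 21, 18; E[Z_3|do(Z_2=3)] = 11.25.
Conditioning on Z_2=3 selects the 2 unit(s) with Z_1 ∈ {3, -1}. Their Z_3 values: 9, -3. Mean = 3.
Difference = 11.25 − 3 = 8.25.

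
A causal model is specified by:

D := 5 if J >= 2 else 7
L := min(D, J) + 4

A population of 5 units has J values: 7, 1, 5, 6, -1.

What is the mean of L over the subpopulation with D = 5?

Conditioning on D=5 selects the 3 unit(s) with J ∈ {7, 5, 6}. Their L values: 9, 9, 9. Mean = 9.

9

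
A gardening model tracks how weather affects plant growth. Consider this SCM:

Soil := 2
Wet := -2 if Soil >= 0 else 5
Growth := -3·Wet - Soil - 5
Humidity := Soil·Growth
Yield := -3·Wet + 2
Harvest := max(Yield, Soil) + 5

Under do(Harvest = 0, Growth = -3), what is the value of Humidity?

Under do(Harvest = 0, Growth = -3), each intervened variable's structural equation is replaced by its fixed value.
Humidity = Soil·Growth  [with Soil=2, Growth=-3]  = -6

-6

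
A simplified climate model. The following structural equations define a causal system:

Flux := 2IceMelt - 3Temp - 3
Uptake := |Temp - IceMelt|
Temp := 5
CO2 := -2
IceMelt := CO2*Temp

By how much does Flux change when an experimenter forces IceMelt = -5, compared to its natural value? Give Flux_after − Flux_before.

The intervention breaks the incoming arrows to IceMelt: IceMelt := CO2*Temp no longer applies, and IceMelt = -5.
Flux = 2IceMelt - 3Temp - 3  [with IceMelt=-5, Temp=5]  = -28
Without intervention: IceMelt = CO2*Temp  [with CO2=-2, Temp=5]  = -10; Flux = 2IceMelt - 3Temp - 3  [with IceMelt=-10, Temp=5]  = -38.
Change = -28 − (-38) = 10.

10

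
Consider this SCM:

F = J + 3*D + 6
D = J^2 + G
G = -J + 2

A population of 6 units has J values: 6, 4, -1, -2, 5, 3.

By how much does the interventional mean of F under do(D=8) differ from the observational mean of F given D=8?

2

do(D=8) breaks D's dependence on J. With D=8 fixed, F across the units is 36, 34, 29, 28, 35, 33, mean 32.5.
E[F|D=8] averages over only the 2 units with D=8 (J = -2, 3): F = 28, 33, mean 30.5.
Difference = 32.5 − 30.5 = 2.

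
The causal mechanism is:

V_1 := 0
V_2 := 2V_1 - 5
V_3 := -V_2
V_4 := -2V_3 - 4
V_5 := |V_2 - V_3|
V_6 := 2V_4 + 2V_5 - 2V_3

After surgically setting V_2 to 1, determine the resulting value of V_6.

Under do(V_2=1), the mechanism V_2 := 2V_1 - 5 is discarded; V_2 is fixed at 1.
V_3 = -V_2  [with V_2=1]  = -1
V_4 = -2V_3 - 4  [with V_3=-1]  = -2
V_5 = |V_2 - V_3|  [with V_2=1, V_3=-1]  = 2
V_6 = 2V_4 + 2V_5 - 2V_3  [with V_4=-2, V_5=2, V_3=-1]  = 2

2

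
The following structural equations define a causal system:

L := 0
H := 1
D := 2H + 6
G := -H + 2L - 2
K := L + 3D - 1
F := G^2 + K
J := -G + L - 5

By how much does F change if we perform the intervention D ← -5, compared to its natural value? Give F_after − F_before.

The intervention breaks the incoming arrows to D: D := 2H + 6 no longer applies, and D = -5.
G = -H + 2L - 2  [with H=1, L=0]  = -3
K = L + 3D - 1  [with L=0, D=-5]  = -16
F = G^2 + K  [with G=-3, K=-16]  = -7
Without intervention: D = 2H + 6  [with H=1]  = 8; G = -H + 2L - 2  [with H=1, L=0]  = -3; K = L + 3D - 1  [with L=0, D=8]  = 23; F = G^2 + K  [with G=-3, K=23]  = 32.
Change = -7 − 32 = -39.

-39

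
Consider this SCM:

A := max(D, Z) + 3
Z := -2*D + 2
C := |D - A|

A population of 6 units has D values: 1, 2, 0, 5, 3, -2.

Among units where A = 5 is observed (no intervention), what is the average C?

4

E[C|A=5] averages over only the 2 units with A=5 (D = 2, 0): C = 3, 5, mean 4.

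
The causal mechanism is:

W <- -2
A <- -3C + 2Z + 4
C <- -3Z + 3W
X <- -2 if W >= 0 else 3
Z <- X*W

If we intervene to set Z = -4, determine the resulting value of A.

-22

do(Z=-4) replaces the equation Z <- X*W with the constant Z = -4.
C = -3Z + 3W  [with Z=-4, W=-2]  = 6
A = -3C + 2Z + 4  [with C=6, Z=-4]  = -22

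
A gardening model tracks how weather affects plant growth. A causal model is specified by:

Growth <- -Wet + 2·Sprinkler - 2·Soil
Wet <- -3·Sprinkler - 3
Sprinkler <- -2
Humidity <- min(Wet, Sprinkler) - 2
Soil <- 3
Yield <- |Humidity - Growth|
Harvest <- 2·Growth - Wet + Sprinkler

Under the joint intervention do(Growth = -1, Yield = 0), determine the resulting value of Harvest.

-7

Setting Growth = -1, Yield = 0 by intervention discards those variables' equations.
Wet = -3·Sprinkler - 3  [with Sprinkler=-2]  = 3
Harvest = 2·Growth - Wet + Sprinkler  [with Growth=-1, Wet=3, Sprinkler=-2]  = -7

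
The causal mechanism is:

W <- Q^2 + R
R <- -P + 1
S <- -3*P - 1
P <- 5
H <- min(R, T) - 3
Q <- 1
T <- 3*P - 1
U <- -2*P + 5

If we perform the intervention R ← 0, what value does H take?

Under do(R=0), the mechanism R <- -P + 1 is discarded; R is fixed at 0.
T = 3*P - 1  [with P=5]  = 14
H = min(R, T) - 3  [with R=0, T=14]  = -3

-3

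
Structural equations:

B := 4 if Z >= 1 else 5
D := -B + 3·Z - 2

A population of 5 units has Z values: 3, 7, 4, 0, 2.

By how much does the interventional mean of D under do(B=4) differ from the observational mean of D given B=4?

The intervention sets B=4 in all 5 units regardless of Z. Recomputing D per unit gives 3, 15, 6, -6, 0; average 3.6.
E[D|B=4] averages over only the 4 units with B=4 (Z = 3, 7, 4, 2): D = 3, 15, 6, 0, mean 6.
Difference = 3.6 − 6 = -2.4.

-2.4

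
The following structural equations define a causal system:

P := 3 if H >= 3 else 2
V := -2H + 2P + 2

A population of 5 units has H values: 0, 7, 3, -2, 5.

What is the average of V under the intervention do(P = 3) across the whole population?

2.8

Every unit gets P=3 under the intervention. V values become 8, -6, 2, 12, -2; E[V|do(P=3)] = 2.8.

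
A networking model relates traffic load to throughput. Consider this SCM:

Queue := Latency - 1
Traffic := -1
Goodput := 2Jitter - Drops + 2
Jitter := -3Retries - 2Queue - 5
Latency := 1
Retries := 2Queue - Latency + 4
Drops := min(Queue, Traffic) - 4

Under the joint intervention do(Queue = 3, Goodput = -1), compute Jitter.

Under do(Queue = 3, Goodput = -1), each intervened variable's structural equation is replaced by its fixed value.
Retries = 2Queue - Latency + 4  [with Queue=3, Latency=1]  = 9
Jitter = -3Retries - 2Queue - 5  [with Retries=9, Queue=3]  = -38

-38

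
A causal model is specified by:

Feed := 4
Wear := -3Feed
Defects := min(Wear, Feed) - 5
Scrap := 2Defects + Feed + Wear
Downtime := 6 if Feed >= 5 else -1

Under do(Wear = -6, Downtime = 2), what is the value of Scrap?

The joint intervention fixes Wear = -6, Downtime = 2, removing each variable's own equation.
Defects = min(Wear, Feed) - 5  [with Wear=-6, Feed=4]  = -11
Scrap = 2Defects + Feed + Wear  [with Defects=-11, Feed=4, Wear=-6]  = -24

-24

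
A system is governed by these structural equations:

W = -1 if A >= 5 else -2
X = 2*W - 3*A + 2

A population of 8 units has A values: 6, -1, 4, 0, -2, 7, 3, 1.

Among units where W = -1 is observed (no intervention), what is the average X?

Conditioning on W=-1 selects the 2 unit(s) with A ∈ {6, 7}. Their X values: -18, -21. Mean = -19.5.

-19.5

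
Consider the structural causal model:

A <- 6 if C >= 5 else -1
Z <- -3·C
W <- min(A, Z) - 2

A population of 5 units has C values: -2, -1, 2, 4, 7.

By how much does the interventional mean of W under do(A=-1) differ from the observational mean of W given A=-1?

-3.2

Under do(A=-1), A's equation is replaced by A=-1 for every unit. Per-unit W: -3, -3, -8, -14, -23. Mean = -10.2.
Observing A=-1 restricts to units where A's equation naturally yields -1: C ∈ {-2, -1, 2, 4}. In that subpopulation W = -3, -3, -8, -14, mean -7.
Difference = -10.2 − (-7) = -3.2.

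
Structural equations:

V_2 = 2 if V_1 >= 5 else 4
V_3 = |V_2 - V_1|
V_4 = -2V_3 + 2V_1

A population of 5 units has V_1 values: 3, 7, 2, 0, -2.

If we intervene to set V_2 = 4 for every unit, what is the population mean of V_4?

Under do(V_2=4), V_2's equation is replaced by V_2=4 for every unit. Per-unit V_4: 4, 8, 0, -8, -16. Mean = -2.4.

-2.4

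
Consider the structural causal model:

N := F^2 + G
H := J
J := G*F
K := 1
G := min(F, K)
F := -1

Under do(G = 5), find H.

-5

The intervention breaks the incoming arrows to G: G := min(F, K) no longer applies, and G = 5.
J = G*F  [with G=5, F=-1]  = -5
H = J  [with J=-5]  = -5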